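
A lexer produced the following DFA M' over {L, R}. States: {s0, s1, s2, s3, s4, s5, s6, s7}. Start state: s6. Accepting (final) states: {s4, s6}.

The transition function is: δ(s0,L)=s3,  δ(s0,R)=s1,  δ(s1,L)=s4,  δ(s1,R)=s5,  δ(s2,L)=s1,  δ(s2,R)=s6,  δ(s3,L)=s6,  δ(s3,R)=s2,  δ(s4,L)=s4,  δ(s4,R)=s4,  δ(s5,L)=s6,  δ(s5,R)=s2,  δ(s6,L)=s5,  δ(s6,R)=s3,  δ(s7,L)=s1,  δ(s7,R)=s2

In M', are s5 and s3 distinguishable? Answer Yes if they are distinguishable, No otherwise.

No

Reachable states from the start: {s1,s2,s3,s4,s5,s6}. Unreachable: {s0,s7} — drop them.
Initial partition by acceptance: {s4,s6} | {s1,s2,s3,s5}.
Split {s4,s6} by δ(·,L) → {s4} and {s6}.
On input L, block {s1,s2,s3,s5} splits into {s3,s5} and {s1} and {s2}.
The partition is now stable with 5 blocks: {s4} | {s3,s5} | {s6} | {s1} | {s2}.
s5 and s3 lie in the same block of the stable partition, so they are equivalent — no string distinguishes them.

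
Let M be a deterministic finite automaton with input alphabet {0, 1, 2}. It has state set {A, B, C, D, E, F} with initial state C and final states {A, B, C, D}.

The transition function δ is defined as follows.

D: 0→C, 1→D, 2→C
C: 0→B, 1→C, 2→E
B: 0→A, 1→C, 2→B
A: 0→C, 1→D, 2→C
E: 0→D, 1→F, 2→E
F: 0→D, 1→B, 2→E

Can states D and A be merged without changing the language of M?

P0 = {A,B,C,D} | {E,F}.
On input 2, block {A,B,C,D} splits into {A,B,D} and {C}.
Refine {A,B,D} on symbol 0: members go to different blocks, giving {A,D} and {B}.
On input 1, block {E,F} splits into {E} and {F}.
No further refinement is possible. Final partition (5 blocks): {A,D} | {E} | {C} | {B} | {F}.
D and A lie in the same block of the stable partition, so they are equivalent — no string distinguishes them.

Yes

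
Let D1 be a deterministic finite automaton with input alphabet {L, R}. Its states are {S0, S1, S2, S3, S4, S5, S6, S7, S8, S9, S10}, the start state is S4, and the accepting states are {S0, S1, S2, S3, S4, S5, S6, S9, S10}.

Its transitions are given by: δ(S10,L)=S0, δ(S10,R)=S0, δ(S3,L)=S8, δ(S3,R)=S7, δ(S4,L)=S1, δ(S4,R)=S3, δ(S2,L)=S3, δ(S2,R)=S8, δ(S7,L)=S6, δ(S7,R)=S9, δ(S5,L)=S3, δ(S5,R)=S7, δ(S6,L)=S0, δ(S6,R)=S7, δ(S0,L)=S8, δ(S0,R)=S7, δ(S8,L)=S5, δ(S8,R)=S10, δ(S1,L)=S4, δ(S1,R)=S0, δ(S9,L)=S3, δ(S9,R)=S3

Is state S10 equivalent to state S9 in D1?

Yes

Reachable states from the start: {S0,S1,S3,S4,S5,S6,S7,S8,S9,S10}. Unreachable: {S2} — drop them.
Initial partition by acceptance: {S0,S1,S3,S4,S5,S6,S9,S10} | {S7,S8}.
Split {S0,S1,S3,S4,S5,S6,S9,S10} by δ(·,L) → {S1,S4,S5,S6,S9,S10} and {S0,S3}.
Split {S1,S4,S5,S6,S9,S10} by δ(·,L) → {S5,S6,S9,S10} and {S1,S4}.
Split {S5,S6,S9,S10} by δ(·,R) → {S5,S6} and {S9,S10}.
Stable partition: {S5,S6} | {S7,S8} | {S0,S3} | {S1,S4} | {S9,S10} — 5 equivalence classes.
S10 and S9 lie in the same block of the stable partition, so they are equivalent — no string distinguishes them.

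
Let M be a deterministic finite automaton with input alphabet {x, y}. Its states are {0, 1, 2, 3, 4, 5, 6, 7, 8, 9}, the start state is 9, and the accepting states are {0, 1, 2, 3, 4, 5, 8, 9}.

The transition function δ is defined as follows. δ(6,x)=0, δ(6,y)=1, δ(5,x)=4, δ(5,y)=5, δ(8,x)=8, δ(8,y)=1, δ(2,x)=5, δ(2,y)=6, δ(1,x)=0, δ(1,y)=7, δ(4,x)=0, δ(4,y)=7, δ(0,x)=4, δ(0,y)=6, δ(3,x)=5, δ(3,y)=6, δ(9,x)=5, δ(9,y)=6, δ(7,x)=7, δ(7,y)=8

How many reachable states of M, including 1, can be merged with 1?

2

Reachable states from the start: {0,1,4,5,6,7,8,9}. Unreachable: {2,3} — drop them.
Start with accepting vs non-accepting: {0,1,4,5,8,9} | {6,7}.
Refine {0,1,4,5,8,9} on symbol y: members go to different blocks, giving {0,1,4,9} and {5,8}.
Refine {0,1,4,9} on symbol x: members go to different blocks, giving {0,1,4} and {9}.
Split {6,7} by δ(·,x) → {6} and {7}.
On input y, block {0,1,4} splits into {1,4} and {0}.
Split {5,8} by δ(·,x) → {5} and {8}.
The partition is now stable with 7 blocks: {1,4} | {6} | {5} | {9} | {7} | {0} | {8}.
State 1 belongs to the block {1,4}, which has 2 states.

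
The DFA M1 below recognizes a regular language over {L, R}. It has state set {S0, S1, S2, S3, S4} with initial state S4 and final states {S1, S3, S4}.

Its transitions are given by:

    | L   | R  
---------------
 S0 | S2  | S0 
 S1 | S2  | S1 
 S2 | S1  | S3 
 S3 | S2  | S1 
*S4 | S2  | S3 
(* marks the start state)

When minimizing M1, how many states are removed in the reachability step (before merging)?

1

BFS from S4 reaches {S1, S2, S3, S4}; the 1 state(s) S0 are never visited.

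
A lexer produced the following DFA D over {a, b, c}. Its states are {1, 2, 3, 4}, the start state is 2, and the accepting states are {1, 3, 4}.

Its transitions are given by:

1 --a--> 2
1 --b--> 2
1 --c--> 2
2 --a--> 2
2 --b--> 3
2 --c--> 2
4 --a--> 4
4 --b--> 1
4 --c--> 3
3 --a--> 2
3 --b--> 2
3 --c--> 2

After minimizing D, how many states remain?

States {1,4} cannot be reached from the start state, so discard them.
Start with accepting vs non-accepting: {3} | {2}.
No further refinement is possible. Final partition (2 blocks): {3} | {2}.

2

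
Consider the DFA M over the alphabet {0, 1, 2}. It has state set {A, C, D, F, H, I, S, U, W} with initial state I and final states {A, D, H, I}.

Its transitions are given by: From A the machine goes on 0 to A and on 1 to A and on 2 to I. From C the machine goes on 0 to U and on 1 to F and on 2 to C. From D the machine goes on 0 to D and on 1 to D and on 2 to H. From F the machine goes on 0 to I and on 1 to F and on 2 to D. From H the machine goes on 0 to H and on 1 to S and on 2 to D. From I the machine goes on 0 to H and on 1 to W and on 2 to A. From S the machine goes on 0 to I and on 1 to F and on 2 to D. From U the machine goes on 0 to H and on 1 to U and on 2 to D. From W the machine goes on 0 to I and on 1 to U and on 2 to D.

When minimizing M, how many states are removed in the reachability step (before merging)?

BFS from I reaches {A, D, F, H, I, S, U, W}; the 1 state(s) C are never visited.

1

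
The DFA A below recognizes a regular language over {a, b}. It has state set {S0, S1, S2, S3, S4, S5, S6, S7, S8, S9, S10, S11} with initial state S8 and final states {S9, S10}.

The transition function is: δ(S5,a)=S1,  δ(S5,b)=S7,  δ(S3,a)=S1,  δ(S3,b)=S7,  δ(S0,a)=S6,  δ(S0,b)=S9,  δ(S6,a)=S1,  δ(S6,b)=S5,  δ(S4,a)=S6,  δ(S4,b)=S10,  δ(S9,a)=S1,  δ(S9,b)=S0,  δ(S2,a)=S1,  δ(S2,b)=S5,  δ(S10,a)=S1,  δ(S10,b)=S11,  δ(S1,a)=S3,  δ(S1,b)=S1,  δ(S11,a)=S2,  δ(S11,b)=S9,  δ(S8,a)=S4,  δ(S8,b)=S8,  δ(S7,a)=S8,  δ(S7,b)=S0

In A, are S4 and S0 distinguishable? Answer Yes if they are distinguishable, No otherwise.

No

Every state is reachable, so we keep all 12.
Start with accepting vs non-accepting: {S9,S10} | {S0,S1,S2,S3,S4,S5,S6,S7,S8,S11}.
On input b, block {S0,S1,S2,S3,S4,S5,S6,S7,S8,S11} splits into {S1,S2,S3,S5,S6,S7,S8} and {S0,S4,S11}.
Split {S1,S2,S3,S5,S6,S7,S8} by δ(·,a) → {S1,S2,S3,S5,S6,S7} and {S8}.
Refine {S1,S2,S3,S5,S6,S7} on symbol a: members go to different blocks, giving {S1,S2,S3,S5,S6} and {S7}.
Split {S1,S2,S3,S5,S6} by δ(·,b) → {S1,S2,S6} and {S3,S5}.
Split {S1,S2,S6} by δ(·,a) → {S2,S6} and {S1}.
Stable partition: {S9,S10} | {S2,S6} | {S0,S4,S11} | {S8} | {S7} | {S3,S5} | {S1} — 7 equivalence classes.
S4 and S0 lie in the same block of the stable partition, so they are equivalent — no string distinguishes them.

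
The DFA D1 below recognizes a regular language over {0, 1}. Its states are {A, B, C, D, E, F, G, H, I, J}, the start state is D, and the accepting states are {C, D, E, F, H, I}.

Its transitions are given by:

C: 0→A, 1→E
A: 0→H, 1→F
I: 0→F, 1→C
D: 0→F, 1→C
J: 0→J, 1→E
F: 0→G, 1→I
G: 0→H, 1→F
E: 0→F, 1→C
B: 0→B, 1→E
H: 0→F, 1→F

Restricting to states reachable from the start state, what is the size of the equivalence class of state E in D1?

4

States {B,J} cannot be reached from the start state, so discard them.
P0 = {C,D,E,F,H,I} | {A,G}.
Split {C,D,E,F,H,I} by δ(·,0) → {D,E,H,I} and {C,F}.
The partition is now stable with 3 blocks: {D,E,H,I} | {A,G} | {C,F}.
State E belongs to the block {D,E,H,I}, which has 4 states.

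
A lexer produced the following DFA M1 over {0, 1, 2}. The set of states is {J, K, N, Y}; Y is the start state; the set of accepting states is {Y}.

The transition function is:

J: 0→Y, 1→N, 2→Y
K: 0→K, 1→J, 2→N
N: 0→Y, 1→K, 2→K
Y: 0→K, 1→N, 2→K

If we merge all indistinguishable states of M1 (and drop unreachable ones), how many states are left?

P0 = {Y} | {J,K,N}.
Split {J,K,N} by δ(·,0) → {J,N} and {K}.
Split {J,N} by δ(·,1) → {J} and {N}.
Stable partition: {Y} | {J} | {K} | {N} — 4 equivalence classes.

4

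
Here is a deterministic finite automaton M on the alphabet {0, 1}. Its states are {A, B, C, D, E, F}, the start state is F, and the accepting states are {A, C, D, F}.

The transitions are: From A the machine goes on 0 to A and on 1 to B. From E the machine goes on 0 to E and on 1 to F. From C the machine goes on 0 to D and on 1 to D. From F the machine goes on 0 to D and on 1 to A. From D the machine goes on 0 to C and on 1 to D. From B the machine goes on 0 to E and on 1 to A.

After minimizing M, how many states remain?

5

Start with accepting vs non-accepting: {A,C,D,F} | {B,E}.
On input 1, block {A,C,D,F} splits into {C,D,F} and {A}.
Split {C,D,F} by δ(·,1) → {C,D} and {F}.
Refine {B,E} on symbol 1: members go to different blocks, giving {B} and {E}.
No further refinement is possible. Final partition (5 blocks): {C,D} | {B} | {A} | {F} | {E}.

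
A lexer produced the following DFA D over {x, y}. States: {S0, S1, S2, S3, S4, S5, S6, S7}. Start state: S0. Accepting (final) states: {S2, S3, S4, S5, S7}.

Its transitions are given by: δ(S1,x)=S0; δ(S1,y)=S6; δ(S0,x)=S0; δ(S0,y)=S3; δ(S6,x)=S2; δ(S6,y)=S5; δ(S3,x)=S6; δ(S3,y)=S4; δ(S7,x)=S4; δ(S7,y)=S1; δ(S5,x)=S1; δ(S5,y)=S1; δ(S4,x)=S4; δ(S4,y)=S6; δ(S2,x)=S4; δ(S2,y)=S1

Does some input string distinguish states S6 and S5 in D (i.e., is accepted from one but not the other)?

Reachable states from the start: {S0,S1,S2,S3,S4,S5,S6}. Unreachable: {S7} — drop them.
Start with accepting vs non-accepting: {S2,S3,S4,S5} | {S0,S1,S6}.
Refine {S2,S3,S4,S5} on symbol x: members go to different blocks, giving {S2,S4} and {S3,S5}.
Split {S0,S1,S6} by δ(·,x) → {S0,S1} and {S6}.
Refine {S2,S4} on symbol y: members go to different blocks, giving {S2} and {S4}.
Refine {S0,S1} on symbol y: members go to different blocks, giving {S0} and {S1}.
Split {S3,S5} by δ(·,x) → {S3} and {S5}.
Stable partition: {S2} | {S0} | {S3} | {S6} | {S4} | {S1} | {S5} — 7 equivalence classes.
S6 and S5 end up in different blocks, so they are distinguishable. For instance, the string 'ε' is accepted from only S5.

Yes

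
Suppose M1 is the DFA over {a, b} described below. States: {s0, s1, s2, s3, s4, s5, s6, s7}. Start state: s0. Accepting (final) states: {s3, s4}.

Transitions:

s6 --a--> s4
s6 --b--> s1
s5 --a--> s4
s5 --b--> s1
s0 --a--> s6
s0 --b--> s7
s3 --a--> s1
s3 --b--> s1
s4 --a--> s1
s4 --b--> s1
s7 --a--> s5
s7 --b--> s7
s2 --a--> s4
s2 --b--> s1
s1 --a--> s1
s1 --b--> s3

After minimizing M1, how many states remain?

First remove the unreachable states {s2}; 7 states remain.
P0 = {s3,s4} | {s0,s1,s5,s6,s7}.
Refine {s0,s1,s5,s6,s7} on symbol a: members go to different blocks, giving {s0,s1,s7} and {s5,s6}.
On input a, block {s0,s1,s7} splits into {s0,s7} and {s1}.
The partition is now stable with 4 blocks: {s3,s4} | {s0,s7} | {s5,s6} | {s1}.

4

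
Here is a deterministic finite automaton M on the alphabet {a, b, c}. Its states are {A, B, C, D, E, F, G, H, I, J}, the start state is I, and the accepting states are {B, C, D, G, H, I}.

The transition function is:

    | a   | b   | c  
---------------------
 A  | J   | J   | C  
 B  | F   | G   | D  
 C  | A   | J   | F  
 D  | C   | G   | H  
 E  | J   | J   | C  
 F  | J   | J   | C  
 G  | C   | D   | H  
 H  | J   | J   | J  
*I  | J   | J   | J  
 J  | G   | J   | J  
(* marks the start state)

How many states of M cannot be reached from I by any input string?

2

No path from I leads to B, E; the other 8 states are all reachable.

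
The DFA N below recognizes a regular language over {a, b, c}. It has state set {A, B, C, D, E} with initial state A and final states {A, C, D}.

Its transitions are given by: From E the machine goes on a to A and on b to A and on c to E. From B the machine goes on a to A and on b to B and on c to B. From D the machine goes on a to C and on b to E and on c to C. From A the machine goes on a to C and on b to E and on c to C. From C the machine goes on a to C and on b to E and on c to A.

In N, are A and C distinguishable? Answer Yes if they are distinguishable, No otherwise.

Reachable states from the start: {A,C,E}. Unreachable: {B,D} — drop them.
P0 = {A,C} | {E}.
The partition is now stable with 2 blocks: {A,C} | {E}.
A and C lie in the same block of the stable partition, so they are equivalent — no string distinguishes them.

No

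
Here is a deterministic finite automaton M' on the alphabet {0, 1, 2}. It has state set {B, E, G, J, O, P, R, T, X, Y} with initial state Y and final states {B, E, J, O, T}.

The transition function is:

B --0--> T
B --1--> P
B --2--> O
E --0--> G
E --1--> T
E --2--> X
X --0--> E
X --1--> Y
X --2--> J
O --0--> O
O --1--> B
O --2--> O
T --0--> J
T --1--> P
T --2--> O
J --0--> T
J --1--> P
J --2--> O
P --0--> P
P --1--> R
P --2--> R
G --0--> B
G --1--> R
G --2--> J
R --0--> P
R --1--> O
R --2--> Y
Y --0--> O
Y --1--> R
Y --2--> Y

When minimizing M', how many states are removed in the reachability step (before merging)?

3

Starting at Y and following transitions, the reachable set is {B, J, O, P, R, T, Y}. That leaves E, G, X unreachable — 3 in total.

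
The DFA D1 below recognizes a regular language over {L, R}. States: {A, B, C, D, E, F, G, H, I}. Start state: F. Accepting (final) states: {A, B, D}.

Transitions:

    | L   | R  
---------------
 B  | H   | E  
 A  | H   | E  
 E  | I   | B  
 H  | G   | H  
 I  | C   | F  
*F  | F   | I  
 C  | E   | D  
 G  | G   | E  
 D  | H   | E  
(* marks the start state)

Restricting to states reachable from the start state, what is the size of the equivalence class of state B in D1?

2

Reachable states from the start: {B,C,D,E,F,G,H,I}. Unreachable: {A} — drop them.
P0 = {B,D} | {C,E,F,G,H,I}.
On input R, block {C,E,F,G,H,I} splits into {F,G,H,I} and {C,E}.
Refine {F,G,H,I} on symbol L: members go to different blocks, giving {F,G,H} and {I}.
On input R, block {F,G,H} splits into {F} and {G} and {H}.
Refine {C,E} on symbol L: members go to different blocks, giving {C} and {E}.
No further refinement is possible. Final partition (7 blocks): {B,D} | {F} | {C} | {I} | {G} | {H} | {E}.
State B belongs to the block {B,D}, which has 2 states.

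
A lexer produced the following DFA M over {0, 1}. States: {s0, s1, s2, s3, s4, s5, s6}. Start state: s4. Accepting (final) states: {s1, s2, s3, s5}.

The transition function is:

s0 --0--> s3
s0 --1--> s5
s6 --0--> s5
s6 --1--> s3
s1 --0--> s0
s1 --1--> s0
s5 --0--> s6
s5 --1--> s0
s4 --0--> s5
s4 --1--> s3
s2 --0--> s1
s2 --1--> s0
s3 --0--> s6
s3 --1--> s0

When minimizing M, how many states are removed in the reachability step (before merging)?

BFS from s4 reaches {s0, s3, s4, s5, s6}; the 2 state(s) s1, s2 are never visited.

2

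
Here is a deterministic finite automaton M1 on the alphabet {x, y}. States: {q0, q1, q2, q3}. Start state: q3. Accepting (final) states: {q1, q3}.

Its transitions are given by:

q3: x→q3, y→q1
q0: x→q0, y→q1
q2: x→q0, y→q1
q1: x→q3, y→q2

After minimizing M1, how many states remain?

All states are reachable from the start state.
Start with accepting vs non-accepting: {q1,q3} | {q0,q2}.
Refine {q1,q3} on symbol y: members go to different blocks, giving {q1} and {q3}.
No further refinement is possible. Final partition (3 blocks): {q1} | {q0,q2} | {q3}.

3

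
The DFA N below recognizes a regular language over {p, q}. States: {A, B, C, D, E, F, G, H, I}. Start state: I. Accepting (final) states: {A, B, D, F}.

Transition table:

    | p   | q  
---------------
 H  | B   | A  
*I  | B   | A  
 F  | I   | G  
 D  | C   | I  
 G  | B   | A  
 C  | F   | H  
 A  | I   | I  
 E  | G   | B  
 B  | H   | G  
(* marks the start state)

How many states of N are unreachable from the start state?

No path from I leads to C, D, E, F; the other 5 states are all reachable.

4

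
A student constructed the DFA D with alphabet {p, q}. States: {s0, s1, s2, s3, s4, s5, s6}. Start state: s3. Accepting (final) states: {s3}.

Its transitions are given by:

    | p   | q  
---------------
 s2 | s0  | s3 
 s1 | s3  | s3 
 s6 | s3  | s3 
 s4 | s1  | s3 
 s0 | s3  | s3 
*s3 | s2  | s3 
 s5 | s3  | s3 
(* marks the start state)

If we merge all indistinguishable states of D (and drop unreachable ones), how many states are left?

States {s1,s4,s5,s6} cannot be reached from the start state, so discard them.
Start with accepting vs non-accepting: {s3} | {s0,s2}.
On input p, block {s0,s2} splits into {s0} and {s2}.
Stable partition: {s3} | {s0} | {s2} — 3 equivalence classes.

3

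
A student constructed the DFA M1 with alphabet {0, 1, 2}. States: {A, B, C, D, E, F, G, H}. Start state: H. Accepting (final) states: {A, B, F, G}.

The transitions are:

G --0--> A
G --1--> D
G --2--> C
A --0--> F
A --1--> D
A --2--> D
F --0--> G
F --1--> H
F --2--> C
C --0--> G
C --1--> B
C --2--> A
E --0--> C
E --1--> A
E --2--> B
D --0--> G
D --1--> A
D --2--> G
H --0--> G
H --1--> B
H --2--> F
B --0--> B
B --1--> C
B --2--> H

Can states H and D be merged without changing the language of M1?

Yes

States {E} cannot be reached from the start state, so discard them.
P0 = {A,B,F,G} | {C,D,H}.
The partition is now stable with 2 blocks: {A,B,F,G} | {C,D,H}.
H and D lie in the same block of the stable partition, so they are equivalent — no string distinguishes them.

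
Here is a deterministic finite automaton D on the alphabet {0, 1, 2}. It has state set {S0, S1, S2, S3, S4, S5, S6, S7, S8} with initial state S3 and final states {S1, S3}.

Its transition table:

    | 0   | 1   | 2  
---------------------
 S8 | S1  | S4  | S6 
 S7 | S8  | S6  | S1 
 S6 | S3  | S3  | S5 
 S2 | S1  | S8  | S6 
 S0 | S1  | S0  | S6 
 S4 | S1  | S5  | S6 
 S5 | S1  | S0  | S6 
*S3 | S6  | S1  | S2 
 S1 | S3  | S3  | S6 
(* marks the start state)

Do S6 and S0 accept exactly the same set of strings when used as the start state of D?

No

Reachable states from the start: {S0,S1,S2,S3,S4,S5,S6,S8}. Unreachable: {S7} — drop them.
Initial partition by acceptance: {S1,S3} | {S0,S2,S4,S5,S6,S8}.
Refine {S1,S3} on symbol 0: members go to different blocks, giving {S1} and {S3}.
Split {S0,S2,S4,S5,S6,S8} by δ(·,0) → {S0,S2,S4,S5,S8} and {S6}.
The partition is now stable with 4 blocks: {S1} | {S0,S2,S4,S5,S8} | {S3} | {S6}.
S6 and S0 end up in different blocks, so they are distinguishable. For instance, the string '1' is accepted from only S6.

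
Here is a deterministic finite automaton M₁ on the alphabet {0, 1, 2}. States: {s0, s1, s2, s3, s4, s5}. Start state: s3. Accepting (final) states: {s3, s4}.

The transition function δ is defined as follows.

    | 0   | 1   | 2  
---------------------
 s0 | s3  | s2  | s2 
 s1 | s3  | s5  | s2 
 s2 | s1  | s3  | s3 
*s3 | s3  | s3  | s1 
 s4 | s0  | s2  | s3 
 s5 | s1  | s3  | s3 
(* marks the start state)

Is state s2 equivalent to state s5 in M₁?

Yes

States {s0,s4} cannot be reached from the start state, so discard them.
Initial partition by acceptance: {s3} | {s1,s2,s5}.
Refine {s1,s2,s5} on symbol 0: members go to different blocks, giving {s2,s5} and {s1}.
The partition is now stable with 3 blocks: {s3} | {s2,s5} | {s1}.
s2 and s5 lie in the same block of the stable partition, so they are equivalent — no string distinguishes them.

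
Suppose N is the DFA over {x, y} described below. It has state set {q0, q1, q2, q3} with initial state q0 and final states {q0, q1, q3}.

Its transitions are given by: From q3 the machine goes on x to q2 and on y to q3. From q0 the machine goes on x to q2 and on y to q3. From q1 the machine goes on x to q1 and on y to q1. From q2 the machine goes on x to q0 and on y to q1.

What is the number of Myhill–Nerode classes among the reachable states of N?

Every state is reachable, so we keep all 4.
P0 = {q0,q1,q3} | {q2}.
On input x, block {q0,q1,q3} splits into {q0,q3} and {q1}.
The partition is now stable with 3 blocks: {q0,q3} | {q2} | {q1}.

3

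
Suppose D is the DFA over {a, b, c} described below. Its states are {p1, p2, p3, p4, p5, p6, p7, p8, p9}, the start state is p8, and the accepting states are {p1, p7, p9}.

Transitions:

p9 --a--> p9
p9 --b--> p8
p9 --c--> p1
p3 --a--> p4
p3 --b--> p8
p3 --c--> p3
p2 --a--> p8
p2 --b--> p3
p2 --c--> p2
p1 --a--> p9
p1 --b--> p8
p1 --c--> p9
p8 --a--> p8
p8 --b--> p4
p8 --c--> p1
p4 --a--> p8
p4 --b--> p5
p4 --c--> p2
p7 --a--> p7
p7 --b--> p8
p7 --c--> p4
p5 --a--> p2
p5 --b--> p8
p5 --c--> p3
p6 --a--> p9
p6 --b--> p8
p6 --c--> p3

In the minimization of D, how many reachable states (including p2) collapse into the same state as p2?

2

Reachable states from the start: {p1,p2,p3,p4,p5,p8,p9}. Unreachable: {p6,p7} — drop them.
P0 = {p1,p9} | {p2,p3,p4,p5,p8}.
On input c, block {p2,p3,p4,p5,p8} splits into {p2,p3,p4,p5} and {p8}.
Refine {p2,p3,p4,p5} on symbol a: members go to different blocks, giving {p2,p4} and {p3,p5}.
The partition is now stable with 4 blocks: {p1,p9} | {p2,p4} | {p8} | {p3,p5}.
The equivalence class containing p2 is {p2,p4}, of size 2.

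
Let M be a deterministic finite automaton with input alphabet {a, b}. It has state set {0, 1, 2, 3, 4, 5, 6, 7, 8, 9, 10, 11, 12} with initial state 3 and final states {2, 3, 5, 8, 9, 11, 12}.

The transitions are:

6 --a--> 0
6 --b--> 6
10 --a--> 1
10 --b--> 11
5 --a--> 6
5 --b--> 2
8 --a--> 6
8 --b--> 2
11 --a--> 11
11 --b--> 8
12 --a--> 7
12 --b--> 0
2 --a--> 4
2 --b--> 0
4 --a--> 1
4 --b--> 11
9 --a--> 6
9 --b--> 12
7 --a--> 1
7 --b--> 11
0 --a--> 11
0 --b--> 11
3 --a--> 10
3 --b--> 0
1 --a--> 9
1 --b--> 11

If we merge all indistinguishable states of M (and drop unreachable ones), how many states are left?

7

Reachable states from the start: {0,1,2,3,4,6,7,8,9,10,11,12}. Unreachable: {5} — drop them.
Initial partition by acceptance: {2,3,8,9,11,12} | {0,1,4,6,7,10}.
On input a, block {2,3,8,9,11,12} splits into {2,3,8,9,12} and {11}.
Split {2,3,8,9,12} by δ(·,b) → {2,3,12} and {8,9}.
On input a, block {0,1,4,6,7,10} splits into {4,6,7,10} and {0} and {1}.
Refine {4,6,7,10} on symbol a: members go to different blocks, giving {4,7,10} and {6}.
The partition is now stable with 7 blocks: {2,3,12} | {4,7,10} | {11} | {8,9} | {0} | {1} | {6}.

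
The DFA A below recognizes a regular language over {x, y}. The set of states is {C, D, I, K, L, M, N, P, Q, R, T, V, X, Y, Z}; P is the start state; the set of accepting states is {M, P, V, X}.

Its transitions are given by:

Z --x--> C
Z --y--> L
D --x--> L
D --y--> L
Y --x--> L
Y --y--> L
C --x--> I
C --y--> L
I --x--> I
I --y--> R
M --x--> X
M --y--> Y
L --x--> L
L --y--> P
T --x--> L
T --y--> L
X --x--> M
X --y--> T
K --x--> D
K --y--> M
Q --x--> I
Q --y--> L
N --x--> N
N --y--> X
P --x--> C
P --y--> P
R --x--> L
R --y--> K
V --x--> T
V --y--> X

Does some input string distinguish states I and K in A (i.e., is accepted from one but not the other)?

First remove the unreachable states {N,Q,V,Z}; 11 states remain.
Start with accepting vs non-accepting: {M,P,X} | {C,D,I,K,L,R,T,Y}.
Split {M,P,X} by δ(·,x) → {M,X} and {P}.
Refine {C,D,I,K,L,R,T,Y} on symbol y: members go to different blocks, giving {C,D,I,R,T,Y} and {L} and {K}.
Split {C,D,I,R,T,Y} by δ(·,x) → {D,R,T,Y} and {C,I}.
Refine {D,R,T,Y} on symbol y: members go to different blocks, giving {D,T,Y} and {R}.
Split {C,I} by δ(·,y) → {I} and {C}.
Stable partition: {M,X} | {D,T,Y} | {P} | {L} | {K} | {I} | {R} | {C} — 8 equivalence classes.
I and K end up in different blocks, so they are distinguishable. For instance, the string 'y' is accepted from only K.

Yes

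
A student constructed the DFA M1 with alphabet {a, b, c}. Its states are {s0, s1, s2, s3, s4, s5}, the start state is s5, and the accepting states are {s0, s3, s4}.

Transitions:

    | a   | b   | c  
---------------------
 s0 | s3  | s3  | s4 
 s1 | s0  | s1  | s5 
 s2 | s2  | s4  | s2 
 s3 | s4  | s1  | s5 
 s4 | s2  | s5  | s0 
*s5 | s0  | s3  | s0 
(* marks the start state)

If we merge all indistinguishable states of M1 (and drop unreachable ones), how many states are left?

6

Every state is reachable, so we keep all 6.
P0 = {s0,s3,s4} | {s1,s2,s5}.
Split {s0,s3,s4} by δ(·,a) → {s0,s3} and {s4}.
Split {s0,s3} by δ(·,a) → {s0} and {s3}.
Refine {s1,s2,s5} on symbol a: members go to different blocks, giving {s1,s5} and {s2}.
On input b, block {s1,s5} splits into {s1} and {s5}.
No further refinement is possible. Final partition (6 blocks): {s0} | {s1} | {s4} | {s3} | {s2} | {s5}.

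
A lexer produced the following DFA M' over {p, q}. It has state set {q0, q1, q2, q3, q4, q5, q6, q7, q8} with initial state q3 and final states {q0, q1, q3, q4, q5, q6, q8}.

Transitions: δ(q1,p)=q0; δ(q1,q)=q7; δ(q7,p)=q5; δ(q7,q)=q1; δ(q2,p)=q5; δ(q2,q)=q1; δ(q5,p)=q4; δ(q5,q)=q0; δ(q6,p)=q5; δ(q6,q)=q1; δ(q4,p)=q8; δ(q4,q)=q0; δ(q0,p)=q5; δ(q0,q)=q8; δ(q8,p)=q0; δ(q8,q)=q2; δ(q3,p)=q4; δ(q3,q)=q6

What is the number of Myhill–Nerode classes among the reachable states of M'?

P0 = {q0,q1,q3,q4,q5,q6,q8} | {q2,q7}.
Split {q0,q1,q3,q4,q5,q6,q8} by δ(·,q) → {q0,q3,q4,q5,q6} and {q1,q8}.
Refine {q0,q3,q4,q5,q6} on symbol p: members go to different blocks, giving {q0,q3,q5,q6} and {q4}.
On input p, block {q0,q3,q5,q6} splits into {q0,q6} and {q3,q5}.
No further refinement is possible. Final partition (5 blocks): {q0,q6} | {q2,q7} | {q1,q8} | {q4} | {q3,q5}.

5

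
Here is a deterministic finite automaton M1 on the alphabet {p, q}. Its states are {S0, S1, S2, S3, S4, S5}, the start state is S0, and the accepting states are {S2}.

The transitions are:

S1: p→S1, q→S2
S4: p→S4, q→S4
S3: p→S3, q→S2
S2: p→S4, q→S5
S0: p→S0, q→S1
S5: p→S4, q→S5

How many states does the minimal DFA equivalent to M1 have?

4

Reachable states from the start: {S0,S1,S2,S4,S5}. Unreachable: {S3} — drop them.
Initial partition by acceptance: {S2} | {S0,S1,S4,S5}.
On input q, block {S0,S1,S4,S5} splits into {S0,S4,S5} and {S1}.
On input q, block {S0,S4,S5} splits into {S4,S5} and {S0}.
No further refinement is possible. Final partition (4 blocks): {S2} | {S4,S5} | {S1} | {S0}.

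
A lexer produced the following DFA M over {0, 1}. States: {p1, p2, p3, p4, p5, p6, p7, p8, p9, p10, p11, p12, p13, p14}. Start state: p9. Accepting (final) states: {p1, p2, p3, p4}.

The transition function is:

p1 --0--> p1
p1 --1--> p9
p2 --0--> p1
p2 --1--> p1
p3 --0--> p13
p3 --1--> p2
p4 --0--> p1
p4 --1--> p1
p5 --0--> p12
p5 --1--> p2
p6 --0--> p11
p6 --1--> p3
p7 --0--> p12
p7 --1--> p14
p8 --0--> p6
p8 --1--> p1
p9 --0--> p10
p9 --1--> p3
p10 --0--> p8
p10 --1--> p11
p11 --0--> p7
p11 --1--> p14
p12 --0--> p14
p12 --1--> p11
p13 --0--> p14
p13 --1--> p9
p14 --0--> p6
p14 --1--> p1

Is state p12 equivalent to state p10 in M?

Yes

First remove the unreachable states {p4,p5}; 12 states remain.
Start with accepting vs non-accepting: {p1,p2,p3} | {p6,p7,p8,p9,p10,p11,p12,p13,p14}.
Refine {p1,p2,p3} on symbol 0: members go to different blocks, giving {p1,p2} and {p3}.
Refine {p1,p2} on symbol 1: members go to different blocks, giving {p1} and {p2}.
On input 1, block {p6,p7,p8,p9,p10,p11,p12,p13,p14} splits into {p7,p10,p11,p12,p13} and {p6,p9} and {p8,p14}.
On input 0, block {p7,p10,p11,p12,p13} splits into {p10,p12,p13} and {p7,p11}.
Refine {p10,p12,p13} on symbol 1: members go to different blocks, giving {p10,p12} and {p13}.
Split {p6,p9} by δ(·,0) → {p6} and {p9}.
On input 0, block {p7,p11} splits into {p7} and {p11}.
Stable partition: {p1} | {p10,p12} | {p3} | {p2} | {p6} | {p8,p14} | {p7} | {p13} | {p9} | {p11} — 10 equivalence classes.
p12 and p10 lie in the same block of the stable partition, so they are equivalent — no string distinguishes them.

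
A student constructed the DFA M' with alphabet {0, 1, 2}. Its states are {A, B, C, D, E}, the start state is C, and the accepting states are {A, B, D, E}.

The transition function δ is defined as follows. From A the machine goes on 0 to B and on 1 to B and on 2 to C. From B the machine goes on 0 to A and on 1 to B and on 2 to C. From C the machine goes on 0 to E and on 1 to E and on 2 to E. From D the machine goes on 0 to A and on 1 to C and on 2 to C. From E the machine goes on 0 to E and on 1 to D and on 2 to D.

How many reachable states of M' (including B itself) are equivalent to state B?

Initial partition by acceptance: {A,B,D,E} | {C}.
On input 1, block {A,B,D,E} splits into {A,B,E} and {D}.
Refine {A,B,E} on symbol 1: members go to different blocks, giving {A,B} and {E}.
Stable partition: {A,B} | {C} | {D} | {E} — 4 equivalence classes.
The equivalence class containing B is {A,B}, of size 2.

2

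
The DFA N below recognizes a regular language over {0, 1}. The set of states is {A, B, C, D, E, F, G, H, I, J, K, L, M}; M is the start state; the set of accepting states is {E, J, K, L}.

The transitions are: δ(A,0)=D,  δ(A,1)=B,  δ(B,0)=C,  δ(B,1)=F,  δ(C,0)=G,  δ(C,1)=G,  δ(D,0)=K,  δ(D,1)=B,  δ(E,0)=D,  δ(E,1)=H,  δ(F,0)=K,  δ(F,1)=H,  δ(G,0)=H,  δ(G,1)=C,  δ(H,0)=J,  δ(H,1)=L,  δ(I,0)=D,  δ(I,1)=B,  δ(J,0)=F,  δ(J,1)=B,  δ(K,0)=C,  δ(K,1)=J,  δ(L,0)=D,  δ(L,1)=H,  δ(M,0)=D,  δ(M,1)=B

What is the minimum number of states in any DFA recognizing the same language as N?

States {A,E,I} cannot be reached from the start state, so discard them.
Start with accepting vs non-accepting: {J,K,L} | {B,C,D,F,G,H,M}.
Refine {J,K,L} on symbol 1: members go to different blocks, giving {J,L} and {K}.
Refine {B,C,D,F,G,H,M} on symbol 0: members go to different blocks, giving {B,C,G,M} and {D,F} and {H}.
Refine {J,L} on symbol 1: members go to different blocks, giving {J} and {L}.
On input 0, block {B,C,G,M} splits into {B,C} and {G} and {M}.
On input 0, block {B,C} splits into {B} and {C}.
On input 1, block {D,F} splits into {D} and {F}.
The partition is now stable with 10 blocks: {J} | {B} | {K} | {D} | {H} | {L} | {G} | {M} | {C} | {F}.

10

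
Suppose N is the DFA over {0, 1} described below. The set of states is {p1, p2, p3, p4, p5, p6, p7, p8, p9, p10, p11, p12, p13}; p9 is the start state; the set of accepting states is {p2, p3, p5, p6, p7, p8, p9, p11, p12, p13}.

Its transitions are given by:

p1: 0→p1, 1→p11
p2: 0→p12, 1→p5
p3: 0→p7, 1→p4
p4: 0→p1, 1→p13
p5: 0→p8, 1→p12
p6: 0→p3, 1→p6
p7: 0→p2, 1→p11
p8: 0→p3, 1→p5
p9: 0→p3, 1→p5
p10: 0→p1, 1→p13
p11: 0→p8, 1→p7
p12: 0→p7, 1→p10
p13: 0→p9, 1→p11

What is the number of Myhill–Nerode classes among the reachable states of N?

Reachable states from the start: {p1,p2,p3,p4,p5,p7,p8,p9,p10,p11,p12,p13}. Unreachable: {p6} — drop them.
Initial partition by acceptance: {p2,p3,p5,p7,p8,p9,p11,p12,p13} | {p1,p4,p10}.
Refine {p2,p3,p5,p7,p8,p9,p11,p12,p13} on symbol 1: members go to different blocks, giving {p2,p5,p7,p8,p9,p11,p13} and {p3,p12}.
Split {p2,p5,p7,p8,p9,p11,p13} by δ(·,0) → {p5,p7,p11,p13} and {p2,p8,p9}.
On input 1, block {p5,p7,p11,p13} splits into {p7,p11,p13} and {p5}.
No further refinement is possible. Final partition (5 blocks): {p7,p11,p13} | {p1,p4,p10} | {p3,p12} | {p2,p8,p9} | {p5}.

5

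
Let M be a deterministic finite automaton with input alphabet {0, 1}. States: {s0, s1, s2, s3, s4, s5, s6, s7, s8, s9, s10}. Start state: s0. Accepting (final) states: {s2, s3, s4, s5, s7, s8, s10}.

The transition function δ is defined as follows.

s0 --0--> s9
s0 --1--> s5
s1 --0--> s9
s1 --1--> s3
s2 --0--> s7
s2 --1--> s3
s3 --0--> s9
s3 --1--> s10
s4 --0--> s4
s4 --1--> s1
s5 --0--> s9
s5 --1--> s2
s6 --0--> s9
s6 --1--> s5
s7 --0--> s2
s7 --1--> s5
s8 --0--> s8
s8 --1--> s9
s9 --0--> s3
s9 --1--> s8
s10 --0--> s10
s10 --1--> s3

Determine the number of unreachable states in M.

Starting at s0 and following transitions, the reachable set is {s0, s2, s3, s5, s7, s8, s9, s10}. That leaves s1, s4, s6 unreachable — 3 in total.

3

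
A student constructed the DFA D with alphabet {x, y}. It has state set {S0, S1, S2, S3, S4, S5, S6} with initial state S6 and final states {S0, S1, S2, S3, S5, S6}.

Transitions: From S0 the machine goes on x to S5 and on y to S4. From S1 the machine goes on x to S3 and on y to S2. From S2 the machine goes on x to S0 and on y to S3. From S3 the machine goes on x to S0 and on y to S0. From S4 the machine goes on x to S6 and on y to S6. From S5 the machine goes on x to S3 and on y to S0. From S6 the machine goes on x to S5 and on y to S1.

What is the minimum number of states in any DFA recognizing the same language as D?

All states are reachable from the start state.
P0 = {S0,S1,S2,S3,S5,S6} | {S4}.
Refine {S0,S1,S2,S3,S5,S6} on symbol y: members go to different blocks, giving {S1,S2,S3,S5,S6} and {S0}.
Split {S1,S2,S3,S5,S6} by δ(·,x) → {S1,S5,S6} and {S2,S3}.
On input x, block {S1,S5,S6} splits into {S1,S5} and {S6}.
On input y, block {S1,S5} splits into {S1} and {S5}.
On input y, block {S2,S3} splits into {S2} and {S3}.
The partition is now stable with 7 blocks: {S1} | {S4} | {S0} | {S2} | {S6} | {S5} | {S3}.

7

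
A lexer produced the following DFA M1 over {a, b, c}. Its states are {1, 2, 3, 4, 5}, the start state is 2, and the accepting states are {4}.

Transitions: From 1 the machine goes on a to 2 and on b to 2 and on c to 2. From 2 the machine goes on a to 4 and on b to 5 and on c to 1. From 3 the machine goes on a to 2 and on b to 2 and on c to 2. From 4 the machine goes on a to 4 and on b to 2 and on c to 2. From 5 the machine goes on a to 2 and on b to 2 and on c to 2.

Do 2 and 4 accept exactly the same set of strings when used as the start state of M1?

No

States {3} cannot be reached from the start state, so discard them.
Start with accepting vs non-accepting: {4} | {1,2,5}.
On input a, block {1,2,5} splits into {1,5} and {2}.
The partition is now stable with 3 blocks: {4} | {1,5} | {2}.
2 and 4 end up in different blocks, so they are distinguishable. For instance, the string 'ε' is accepted from only 4.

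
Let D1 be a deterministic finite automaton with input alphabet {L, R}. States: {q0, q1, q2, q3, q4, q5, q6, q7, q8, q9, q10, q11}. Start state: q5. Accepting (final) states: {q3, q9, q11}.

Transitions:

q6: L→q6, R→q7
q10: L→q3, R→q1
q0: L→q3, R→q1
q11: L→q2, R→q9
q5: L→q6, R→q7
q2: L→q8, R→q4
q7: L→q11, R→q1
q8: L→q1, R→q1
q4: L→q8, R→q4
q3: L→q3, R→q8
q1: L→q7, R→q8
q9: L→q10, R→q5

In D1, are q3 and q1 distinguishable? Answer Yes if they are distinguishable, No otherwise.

Yes

States {q0} cannot be reached from the start state, so discard them.
P0 = {q3,q9,q11} | {q1,q2,q4,q5,q6,q7,q8,q10}.
Refine {q3,q9,q11} on symbol L: members go to different blocks, giving {q9,q11} and {q3}.
On input R, block {q9,q11} splits into {q9} and {q11}.
On input L, block {q1,q2,q4,q5,q6,q7,q8,q10} splits into {q1,q2,q4,q5,q6,q8} and {q7} and {q10}.
On input L, block {q1,q2,q4,q5,q6,q8} splits into {q2,q4,q5,q6,q8} and {q1}.
On input L, block {q2,q4,q5,q6,q8} splits into {q2,q4,q5,q6} and {q8}.
Refine {q2,q4,q5,q6} on symbol L: members go to different blocks, giving {q2,q4} and {q5,q6}.
The partition is now stable with 9 blocks: {q9} | {q2,q4} | {q3} | {q11} | {q7} | {q10} | {q1} | {q8} | {q5,q6}.
q3 and q1 end up in different blocks, so they are distinguishable. For instance, the string 'ε' is accepted from only q3.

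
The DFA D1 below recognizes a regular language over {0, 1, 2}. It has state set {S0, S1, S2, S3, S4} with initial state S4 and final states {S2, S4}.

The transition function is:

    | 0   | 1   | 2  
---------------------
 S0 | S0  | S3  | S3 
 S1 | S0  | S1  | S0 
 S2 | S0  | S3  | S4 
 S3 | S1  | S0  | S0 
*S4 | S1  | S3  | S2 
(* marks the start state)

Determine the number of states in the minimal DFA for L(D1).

2

Start with accepting vs non-accepting: {S2,S4} | {S0,S1,S3}.
The partition is now stable with 2 blocks: {S2,S4} | {S0,S1,S3}.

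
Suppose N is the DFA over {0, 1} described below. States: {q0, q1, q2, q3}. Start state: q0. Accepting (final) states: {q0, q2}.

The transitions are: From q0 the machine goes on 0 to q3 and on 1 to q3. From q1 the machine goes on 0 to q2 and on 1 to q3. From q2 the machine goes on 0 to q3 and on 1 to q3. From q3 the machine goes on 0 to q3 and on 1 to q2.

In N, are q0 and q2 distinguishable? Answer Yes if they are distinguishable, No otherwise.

First remove the unreachable states {q1}; 3 states remain.
Initial partition by acceptance: {q0,q2} | {q3}.
Stable partition: {q0,q2} | {q3} — 2 equivalence classes.
q0 and q2 lie in the same block of the stable partition, so they are equivalent — no string distinguishes them.

No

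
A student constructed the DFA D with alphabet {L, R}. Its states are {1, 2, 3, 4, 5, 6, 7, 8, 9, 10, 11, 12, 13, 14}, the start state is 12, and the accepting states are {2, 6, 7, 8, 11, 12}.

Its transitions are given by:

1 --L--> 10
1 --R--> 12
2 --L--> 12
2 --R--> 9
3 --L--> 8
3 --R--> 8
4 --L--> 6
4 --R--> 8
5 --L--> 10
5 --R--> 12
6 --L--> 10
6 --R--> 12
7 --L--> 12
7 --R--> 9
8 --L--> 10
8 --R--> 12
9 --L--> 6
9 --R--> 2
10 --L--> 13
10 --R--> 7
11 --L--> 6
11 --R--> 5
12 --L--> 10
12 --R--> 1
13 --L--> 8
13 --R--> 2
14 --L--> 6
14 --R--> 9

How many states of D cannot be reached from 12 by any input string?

5

Starting at 12 and following transitions, the reachable set is {1, 2, 6, 7, 8, 9, 10, 12, 13}. That leaves 3, 4, 5, 11, 14 unreachable — 5 in total.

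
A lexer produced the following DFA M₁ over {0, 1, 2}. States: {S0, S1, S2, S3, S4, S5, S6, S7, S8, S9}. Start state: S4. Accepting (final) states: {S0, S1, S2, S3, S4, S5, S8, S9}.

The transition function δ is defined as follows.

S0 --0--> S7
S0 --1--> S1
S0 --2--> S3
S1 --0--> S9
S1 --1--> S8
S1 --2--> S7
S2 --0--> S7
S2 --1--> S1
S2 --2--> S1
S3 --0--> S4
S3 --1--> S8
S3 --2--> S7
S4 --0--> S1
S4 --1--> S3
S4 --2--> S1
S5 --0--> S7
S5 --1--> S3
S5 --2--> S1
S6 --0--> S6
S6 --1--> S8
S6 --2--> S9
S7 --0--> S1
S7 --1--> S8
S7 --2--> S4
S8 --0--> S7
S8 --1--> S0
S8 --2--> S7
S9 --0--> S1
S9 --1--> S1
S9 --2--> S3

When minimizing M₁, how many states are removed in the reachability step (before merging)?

3

BFS from S4 reaches {S0, S1, S3, S4, S7, S8, S9}; the 3 state(s) S2, S5, S6 are never visited.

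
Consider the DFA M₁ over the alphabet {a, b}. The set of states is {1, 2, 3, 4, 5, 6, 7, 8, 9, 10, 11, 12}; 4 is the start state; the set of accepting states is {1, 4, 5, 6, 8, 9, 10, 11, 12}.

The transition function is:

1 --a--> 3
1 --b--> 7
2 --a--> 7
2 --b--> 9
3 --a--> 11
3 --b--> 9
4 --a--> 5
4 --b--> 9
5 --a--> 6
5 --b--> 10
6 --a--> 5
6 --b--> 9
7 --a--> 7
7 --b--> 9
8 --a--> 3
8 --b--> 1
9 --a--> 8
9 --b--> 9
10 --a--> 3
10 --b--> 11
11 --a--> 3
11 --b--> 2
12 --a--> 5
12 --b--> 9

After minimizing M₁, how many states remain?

Reachable states from the start: {1,2,3,4,5,6,7,8,9,10,11}. Unreachable: {12} — drop them.
Initial partition by acceptance: {1,4,5,6,8,9,10,11} | {2,3,7}.
Split {1,4,5,6,8,9,10,11} by δ(·,a) → {1,8,10,11} and {4,5,6,9}.
Split {1,8,10,11} by δ(·,b) → {1,11} and {8,10}.
Refine {2,3,7} on symbol a: members go to different blocks, giving {2,7} and {3}.
Split {4,5,6,9} by δ(·,a) → {4,5,6} and {9}.
Refine {4,5,6} on symbol b: members go to different blocks, giving {4,6} and {5}.
No further refinement is possible. Final partition (7 blocks): {1,11} | {2,7} | {4,6} | {8,10} | {3} | {9} | {5}.

7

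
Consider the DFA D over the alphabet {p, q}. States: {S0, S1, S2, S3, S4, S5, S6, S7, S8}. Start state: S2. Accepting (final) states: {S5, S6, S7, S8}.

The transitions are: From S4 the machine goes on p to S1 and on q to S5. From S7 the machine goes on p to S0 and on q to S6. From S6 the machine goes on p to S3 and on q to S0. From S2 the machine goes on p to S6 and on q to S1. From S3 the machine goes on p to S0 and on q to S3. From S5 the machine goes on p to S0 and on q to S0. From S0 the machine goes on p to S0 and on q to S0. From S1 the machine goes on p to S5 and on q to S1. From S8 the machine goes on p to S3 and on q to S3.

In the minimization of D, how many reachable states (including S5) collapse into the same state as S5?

Reachable states from the start: {S0,S1,S2,S3,S5,S6}. Unreachable: {S4,S7,S8} — drop them.
Start with accepting vs non-accepting: {S5,S6} | {S0,S1,S2,S3}.
Split {S0,S1,S2,S3} by δ(·,p) → {S0,S3} and {S1,S2}.
Stable partition: {S5,S6} | {S0,S3} | {S1,S2} — 3 equivalence classes.
The equivalence class containing S5 is {S5,S6}, of size 2.

2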